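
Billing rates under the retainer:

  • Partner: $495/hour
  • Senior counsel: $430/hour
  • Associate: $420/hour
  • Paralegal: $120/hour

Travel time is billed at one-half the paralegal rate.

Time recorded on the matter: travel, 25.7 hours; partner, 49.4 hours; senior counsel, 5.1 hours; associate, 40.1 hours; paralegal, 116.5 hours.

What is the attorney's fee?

Partner: 49.4 × $495 = $24,453.00
Senior counsel: 5.1 × $430 = $2,193.00
Associate: 40.1 × $420 = $16,842.00
Paralegal: 116.5 × $120 = $13,980.00
Subtotal: $24,453.00 + $2,193.00 + $16,842.00 + $13,980.00 = $57,468.00
Travel: 25.7 × ($120 ÷ 2) = 25.7 × $60.00 = $1,542.00
Total: $57,468.00 + $1,542.00 = $59,010.00

$59,010.00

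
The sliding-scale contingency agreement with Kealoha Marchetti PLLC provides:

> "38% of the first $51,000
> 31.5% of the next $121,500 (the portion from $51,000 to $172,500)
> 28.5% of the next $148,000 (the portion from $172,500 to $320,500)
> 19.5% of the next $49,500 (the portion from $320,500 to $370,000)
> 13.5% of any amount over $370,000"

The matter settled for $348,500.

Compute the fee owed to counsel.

First $51,000 at 38% = $19,380.00
Next $121,500 at 31.5% = $38,272.50
Next $148,000 at 28.5% = $42,180.00
Remaining $28,000 at 19.5% = $5,460.00
Fee: $19,380.00 + $38,272.50 + $42,180.00 + $5,460.00 = $105,292.50

$105,292.50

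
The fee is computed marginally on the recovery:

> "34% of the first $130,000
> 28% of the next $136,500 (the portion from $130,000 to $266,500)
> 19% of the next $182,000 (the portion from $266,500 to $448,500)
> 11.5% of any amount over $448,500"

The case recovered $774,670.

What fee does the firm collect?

First $130,000 at 34% = $44,200.00
Next $136,500 at 28% = $38,220.00
Next $182,000 at 19% = $34,580.00
Remaining $326,170 at 11.5% = $37,509.55
Fee: $44,200.00 + $38,220.00 + $34,580.00 + $37,509.55 = $154,509.55

$154,509.55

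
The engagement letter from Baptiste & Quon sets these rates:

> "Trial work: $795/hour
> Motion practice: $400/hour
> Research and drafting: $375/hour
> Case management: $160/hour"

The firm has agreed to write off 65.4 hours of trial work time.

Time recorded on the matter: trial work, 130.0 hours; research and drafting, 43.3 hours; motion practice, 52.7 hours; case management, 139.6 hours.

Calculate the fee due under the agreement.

$111,010.50

Trial work: 130.0 × $795 = $103,350.00
Motion practice: 52.7 × $400 = $21,080.00
Research and drafting: 43.3 × $375 = $16,237.50
Case management: 139.6 × $160 = $22,336.00
Subtotal: $163,003.50
Write-off: 65.4 × $795 = $51,993.00
Total: $163,003.50 − $51,993.00 = $111,010.50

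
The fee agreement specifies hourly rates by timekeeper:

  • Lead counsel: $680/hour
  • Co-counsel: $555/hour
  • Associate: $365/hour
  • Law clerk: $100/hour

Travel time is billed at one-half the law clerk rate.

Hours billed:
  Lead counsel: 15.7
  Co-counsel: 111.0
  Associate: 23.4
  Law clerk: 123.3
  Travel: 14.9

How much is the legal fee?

$93,897.00

Lead counsel: 15.7 × $680 = $10,676.00
Co-counsel: 111.0 × $555 = $61,605.00
Associate: 23.4 × $365 = $8,541.00
Law clerk: 123.3 × $100 = $12,330.00
Subtotal: $10,676.00 + $61,605.00 + $8,541.00 + $12,330.00 = $93,152.00
Travel: 14.9 × ($100 ÷ 2) = 14.9 × $50.00 = $745.00
Total: $93,152.00 + $745.00 = $93,897.00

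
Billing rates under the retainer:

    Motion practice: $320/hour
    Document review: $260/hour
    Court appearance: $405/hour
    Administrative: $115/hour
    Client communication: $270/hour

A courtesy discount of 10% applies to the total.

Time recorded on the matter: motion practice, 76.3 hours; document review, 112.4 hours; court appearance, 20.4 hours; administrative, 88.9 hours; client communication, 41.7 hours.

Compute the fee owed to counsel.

Motion practice: 76.3 × $320 = $24,416.00
Document review: 112.4 × $260 = $29,224.00
Court appearance: 20.4 × $405 = $8,262.00
Administrative: 88.9 × $115 = $10,223.50
Client communication: 41.7 × $270 = $11,259.00
Subtotal: $83,384.50
Less 10% discount: −$8,338.45
Total: $83,384.50 − $8,338.45 = $75,046.05

$75,046.05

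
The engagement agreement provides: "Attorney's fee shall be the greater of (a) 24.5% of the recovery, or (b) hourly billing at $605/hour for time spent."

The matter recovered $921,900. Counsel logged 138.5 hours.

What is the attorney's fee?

$225,865.50

(a) 24.5% of $921,900 = $225,865.50
(b) 138.5 × $605 = $83,792.50
The greater is (a): $225,865.50.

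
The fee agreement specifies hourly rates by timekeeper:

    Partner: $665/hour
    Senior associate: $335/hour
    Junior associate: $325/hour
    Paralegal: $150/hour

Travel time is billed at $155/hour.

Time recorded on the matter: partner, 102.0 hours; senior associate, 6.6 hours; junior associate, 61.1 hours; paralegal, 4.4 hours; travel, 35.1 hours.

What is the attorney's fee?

Partner: 102.0 × $665 = $67,830.00
Senior associate: 6.6 × $335 = $2,211.00
Junior associate: 61.1 × $325 = $19,857.50
Paralegal: 4.4 × $150 = $660.00
Subtotal: $67,830.00 + $2,211.00 + $19,857.50 + $660.00 = $90,558.50
Travel: 35.1 × $155 = $5,440.50
Total: $90,558.50 + $5,440.50 = $95,999.00

$95,999.00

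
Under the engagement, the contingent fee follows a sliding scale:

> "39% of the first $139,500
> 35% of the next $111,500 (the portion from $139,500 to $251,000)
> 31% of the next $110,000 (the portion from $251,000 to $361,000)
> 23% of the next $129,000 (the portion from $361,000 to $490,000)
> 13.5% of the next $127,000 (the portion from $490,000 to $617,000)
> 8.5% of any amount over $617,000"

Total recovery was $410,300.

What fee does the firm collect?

First $139,500 at 39% = $54,405.00
Next $111,500 at 35% = $39,025.00
Next $110,000 at 31% = $34,100.00
Remaining $49,300 at 23% = $11,339.00
Fee: $54,405.00 + $39,025.00 + $34,100.00 + $11,339.00 = $138,869.00

$138,869.00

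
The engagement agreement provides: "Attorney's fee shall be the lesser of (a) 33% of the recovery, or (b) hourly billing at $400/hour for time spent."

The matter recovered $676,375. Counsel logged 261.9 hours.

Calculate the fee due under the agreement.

(a) 33% of $676,375 = $223,203.75
(b) 261.9 × $400 = $104,760.00
The lesser is (b): $104,760.00.

$104,760.00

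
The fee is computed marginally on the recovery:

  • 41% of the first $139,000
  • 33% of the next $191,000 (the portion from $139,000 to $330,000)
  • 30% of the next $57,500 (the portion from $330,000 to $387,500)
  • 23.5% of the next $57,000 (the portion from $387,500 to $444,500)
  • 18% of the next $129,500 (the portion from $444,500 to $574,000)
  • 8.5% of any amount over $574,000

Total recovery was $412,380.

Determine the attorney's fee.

First $139,000 at 41% = $56,990.00
Next $191,000 at 33% = $63,030.00
Next $57,500 at 30% = $17,250.00
Remaining $24,880 at 23.5% = $5,846.80
Fee: $56,990.00 + $63,030.00 + $17,250.00 + $5,846.80 = $143,116.80

$143,116.80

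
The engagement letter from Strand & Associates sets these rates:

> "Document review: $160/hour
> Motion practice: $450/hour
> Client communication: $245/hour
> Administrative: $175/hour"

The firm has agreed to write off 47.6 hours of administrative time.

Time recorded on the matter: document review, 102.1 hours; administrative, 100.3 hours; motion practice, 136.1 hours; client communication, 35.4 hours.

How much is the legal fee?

Document review: 102.1 × $160 = $16,336.00
Motion practice: 136.1 × $450 = $61,245.00
Client communication: 35.4 × $245 = $8,673.00
Administrative: 100.3 × $175 = $17,552.50
Subtotal: $103,806.50
Write-off: 47.6 × $175 = $8,330.00
Total: $103,806.50 − $8,330.00 = $95,476.50

$95,476.50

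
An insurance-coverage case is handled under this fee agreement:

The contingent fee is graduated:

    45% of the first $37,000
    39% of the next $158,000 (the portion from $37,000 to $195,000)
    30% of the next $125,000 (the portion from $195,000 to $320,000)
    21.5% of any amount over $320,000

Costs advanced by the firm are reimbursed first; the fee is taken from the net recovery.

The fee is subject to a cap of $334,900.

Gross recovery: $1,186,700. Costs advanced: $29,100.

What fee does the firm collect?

Fee base (net of costs): $1,186,700 − $29,100 = $1,157,600
First $37,000 at 45% = $16,650.00
Next $158,000 at 39% = $61,620.00
Next $125,000 at 30% = $37,500.00
Remaining $837,600 at 21.5% = $180,084.00
Fee: $16,650.00 + $61,620.00 + $37,500.00 + $180,084.00 = $295,854.00
$295,854.00 is under the $334,900 cap.

$295,854.00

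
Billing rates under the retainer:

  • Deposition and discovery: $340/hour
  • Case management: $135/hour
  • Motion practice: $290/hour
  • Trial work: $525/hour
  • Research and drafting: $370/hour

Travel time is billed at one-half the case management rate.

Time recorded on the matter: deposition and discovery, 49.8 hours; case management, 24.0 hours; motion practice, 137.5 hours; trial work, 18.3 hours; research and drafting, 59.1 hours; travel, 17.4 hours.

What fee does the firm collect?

Deposition and discovery: 49.8 × $340 = $16,932.00
Case management: 24.0 × $135 = $3,240.00
Motion practice: 137.5 × $290 = $39,875.00
Trial work: 18.3 × $525 = $9,607.50
Research and drafting: 59.1 × $370 = $21,867.00
Subtotal: $16,932.00 + $3,240.00 + $39,875.00 + $9,607.50 + $21,867.00 = $91,521.50
Travel: 17.4 × ($135 ÷ 2) = 17.4 × $67.50 = $1,174.50
Total: $91,521.50 + $1,174.50 = $92,696.00

$92,696.00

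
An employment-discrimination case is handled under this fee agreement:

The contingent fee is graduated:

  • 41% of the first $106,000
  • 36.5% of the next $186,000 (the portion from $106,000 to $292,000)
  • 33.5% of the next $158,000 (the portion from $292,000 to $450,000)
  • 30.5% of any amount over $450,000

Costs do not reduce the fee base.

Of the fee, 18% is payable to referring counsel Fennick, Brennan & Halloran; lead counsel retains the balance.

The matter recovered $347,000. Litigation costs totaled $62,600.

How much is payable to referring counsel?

$23,359.50

Fee base is the gross recovery, $347,000; costs are reimbursed separately.
First $106,000 at 41% = $43,460.00
Next $186,000 at 36.5% = $67,890.00
Remaining $55,000 at 33.5% = $18,425.00
Fee: $43,460.00 + $67,890.00 + $18,425.00 = $129,775.00
Referral share: 18% of $129,775.00 = $23,359.50; lead counsel retains $129,775.00 − $23,359.50 = $106,415.50.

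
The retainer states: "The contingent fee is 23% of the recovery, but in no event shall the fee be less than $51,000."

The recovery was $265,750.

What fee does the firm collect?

$61,122.50

23% of $265,750 = $61,122.50
That exceeds the $51,000 minimum.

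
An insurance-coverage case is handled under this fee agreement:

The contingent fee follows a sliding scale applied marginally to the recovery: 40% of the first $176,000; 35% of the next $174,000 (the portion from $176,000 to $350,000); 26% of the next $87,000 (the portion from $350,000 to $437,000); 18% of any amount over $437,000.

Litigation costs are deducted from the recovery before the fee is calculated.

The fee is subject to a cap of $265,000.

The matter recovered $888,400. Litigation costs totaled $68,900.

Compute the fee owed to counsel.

Fee base (net of costs): $888,400 − $68,900 = $819,500
First $176,000 at 40% = $70,400.00
Next $174,000 at 35% = $60,900.00
Next $87,000 at 26% = $22,620.00
Remaining $382,500 at 18% = $68,850.00
Fee: $70,400.00 + $60,900.00 + $22,620.00 + $68,850.00 = $222,770.00
$222,770.00 is under the $265,000 cap.

$222,770.00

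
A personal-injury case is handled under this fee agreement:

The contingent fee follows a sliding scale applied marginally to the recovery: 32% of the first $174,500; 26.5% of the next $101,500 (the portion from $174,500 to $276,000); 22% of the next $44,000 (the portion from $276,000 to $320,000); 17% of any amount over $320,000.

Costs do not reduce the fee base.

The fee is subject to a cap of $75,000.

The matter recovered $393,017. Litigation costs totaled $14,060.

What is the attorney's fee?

Fee base is the gross recovery, $393,017; costs are reimbursed separately.
First $174,500 at 32% = $55,840.00
Next $101,500 at 26.5% = $26,897.50
Next $44,000 at 22% = $9,680.00
Remaining $73,017 at 17% = $12,412.89
Fee: $55,840.00 + $26,897.50 + $9,680.00 + $12,412.89 = $104,830.39
$104,830.39 exceeds the $75,000 cap, so the fee is capped at $75,000.00.

$75,000.00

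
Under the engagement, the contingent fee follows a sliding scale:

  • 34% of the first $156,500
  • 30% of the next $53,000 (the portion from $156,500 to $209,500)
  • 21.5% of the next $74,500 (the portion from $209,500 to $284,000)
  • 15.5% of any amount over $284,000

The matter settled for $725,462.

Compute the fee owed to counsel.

$153,554.11

First $156,500 at 34% = $53,210.00
Next $53,000 at 30% = $15,900.00
Next $74,500 at 21.5% = $16,017.50
Remaining $441,462 at 15.5% = $68,426.61
Fee: $53,210.00 + $15,900.00 + $16,017.50 + $68,426.61 = $153,554.11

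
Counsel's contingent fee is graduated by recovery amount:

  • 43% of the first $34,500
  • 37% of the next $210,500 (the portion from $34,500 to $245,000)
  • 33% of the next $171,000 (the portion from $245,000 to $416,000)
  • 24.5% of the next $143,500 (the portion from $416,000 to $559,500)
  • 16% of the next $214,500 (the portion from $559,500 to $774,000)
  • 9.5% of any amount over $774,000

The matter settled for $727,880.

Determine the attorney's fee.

First $34,500 at 43% = $14,835.00
Next $210,500 at 37% = $77,885.00
Next $171,000 at 33% = $56,430.00
Next $143,500 at 24.5% = $35,157.50
Remaining $168,380 at 16% = $26,940.80
Fee: $14,835.00 + $77,885.00 + $56,430.00 + $35,157.50 + $26,940.80 = $211,248.30

$211,248.30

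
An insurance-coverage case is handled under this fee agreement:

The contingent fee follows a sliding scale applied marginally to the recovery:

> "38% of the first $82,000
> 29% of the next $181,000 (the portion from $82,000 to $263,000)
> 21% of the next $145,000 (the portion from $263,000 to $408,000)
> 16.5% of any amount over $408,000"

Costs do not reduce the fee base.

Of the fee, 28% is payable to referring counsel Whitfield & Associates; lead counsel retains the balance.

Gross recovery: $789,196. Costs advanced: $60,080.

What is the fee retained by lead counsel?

$127,438.08

Fee base is the gross recovery, $789,196; costs are reimbursed separately.
First $82,000 at 38% = $31,160.00
Next $181,000 at 29% = $52,490.00
Next $145,000 at 21% = $30,450.00
Remaining $381,196 at 16.5% = $62,897.34
Fee: $31,160.00 + $52,490.00 + $30,450.00 + $62,897.34 = $176,997.34
Referral share: 28% of $176,997.34 = $49,559.26; lead counsel retains $176,997.34 − $49,559.26 = $127,438.08.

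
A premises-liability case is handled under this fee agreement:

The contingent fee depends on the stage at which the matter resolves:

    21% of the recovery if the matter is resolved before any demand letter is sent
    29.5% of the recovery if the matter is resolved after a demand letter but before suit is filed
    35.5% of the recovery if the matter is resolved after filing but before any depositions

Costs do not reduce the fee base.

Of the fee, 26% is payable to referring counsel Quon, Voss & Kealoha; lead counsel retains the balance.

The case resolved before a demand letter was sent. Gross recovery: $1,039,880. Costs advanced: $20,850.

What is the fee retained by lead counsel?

Fee base is the gross recovery, $1,039,880; costs are reimbursed separately.
The matter resolved before a demand letter was sent, so the 21% rate applies.
$1,039,880 × 21% = $218,374.80
Referral share: 26% of $218,374.80 = $56,777.45; lead counsel retains $218,374.80 − $56,777.45 = $161,597.35.

$161,597.35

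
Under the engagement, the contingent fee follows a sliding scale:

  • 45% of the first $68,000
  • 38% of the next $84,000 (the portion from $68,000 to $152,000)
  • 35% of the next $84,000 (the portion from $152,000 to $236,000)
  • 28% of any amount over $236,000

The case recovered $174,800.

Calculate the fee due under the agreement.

First $68,000 at 45% = $30,600.00
Next $84,000 at 38% = $31,920.00
Remaining $22,800 at 35% = $7,980.00
Fee: $30,600.00 + $31,920.00 + $7,980.00 = $70,500.00

$70,500.00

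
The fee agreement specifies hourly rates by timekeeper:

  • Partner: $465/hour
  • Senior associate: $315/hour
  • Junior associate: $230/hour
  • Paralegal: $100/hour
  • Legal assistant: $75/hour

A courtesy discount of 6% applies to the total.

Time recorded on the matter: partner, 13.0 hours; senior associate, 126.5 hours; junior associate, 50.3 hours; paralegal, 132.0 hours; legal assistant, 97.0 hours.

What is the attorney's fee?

Partner: 13.0 × $465 = $6,045.00
Senior associate: 126.5 × $315 = $39,847.50
Junior associate: 50.3 × $230 = $11,569.00
Paralegal: 132.0 × $100 = $13,200.00
Legal assistant: 97.0 × $75 = $7,275.00
Subtotal: $77,936.50
Less 6% discount: −$4,676.19
Total: $77,936.50 − $4,676.19 = $73,260.31

$73,260.31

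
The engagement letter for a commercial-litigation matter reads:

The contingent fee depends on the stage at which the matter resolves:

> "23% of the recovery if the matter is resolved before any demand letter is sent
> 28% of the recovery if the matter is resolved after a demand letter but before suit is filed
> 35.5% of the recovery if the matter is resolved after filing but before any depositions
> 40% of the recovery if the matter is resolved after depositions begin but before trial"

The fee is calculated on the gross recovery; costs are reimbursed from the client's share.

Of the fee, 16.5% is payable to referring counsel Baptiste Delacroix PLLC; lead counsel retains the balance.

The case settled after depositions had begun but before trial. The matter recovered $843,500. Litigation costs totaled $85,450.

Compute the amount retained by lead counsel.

Fee base is the gross recovery, $843,500; costs are reimbursed separately.
The matter settled after depositions had begun but before trial, so the 40% rate applies.
$843,500 × 40% = $337,400.00
Referral share: 16.5% of $337,400.00 = $55,671.00; lead counsel retains $337,400.00 − $55,671.00 = $281,729.00.

$281,729.00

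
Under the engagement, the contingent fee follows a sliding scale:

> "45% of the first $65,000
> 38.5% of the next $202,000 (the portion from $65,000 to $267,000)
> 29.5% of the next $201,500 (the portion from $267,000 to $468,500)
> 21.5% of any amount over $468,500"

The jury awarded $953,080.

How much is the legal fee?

First $65,000 at 45% = $29,250.00
Next $202,000 at 38.5% = $77,770.00
Next $201,500 at 29.5% = $59,442.50
Remaining $484,580 at 21.5% = $104,184.70
Fee: $29,250.00 + $77,770.00 + $59,442.50 + $104,184.70 = $270,647.20

$270,647.20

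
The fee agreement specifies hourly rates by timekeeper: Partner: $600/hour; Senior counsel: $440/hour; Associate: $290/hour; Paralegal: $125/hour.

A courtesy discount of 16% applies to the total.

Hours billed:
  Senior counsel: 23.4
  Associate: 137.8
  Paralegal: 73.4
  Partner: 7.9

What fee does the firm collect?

Partner: 7.9 × $600 = $4,740.00
Senior counsel: 23.4 × $440 = $10,296.00
Associate: 137.8 × $290 = $39,962.00
Paralegal: 73.4 × $125 = $9,175.00
Subtotal: $64,173.00
Less 16% discount: −$10,267.68
Total: $64,173.00 − $10,267.68 = $53,905.32

$53,905.32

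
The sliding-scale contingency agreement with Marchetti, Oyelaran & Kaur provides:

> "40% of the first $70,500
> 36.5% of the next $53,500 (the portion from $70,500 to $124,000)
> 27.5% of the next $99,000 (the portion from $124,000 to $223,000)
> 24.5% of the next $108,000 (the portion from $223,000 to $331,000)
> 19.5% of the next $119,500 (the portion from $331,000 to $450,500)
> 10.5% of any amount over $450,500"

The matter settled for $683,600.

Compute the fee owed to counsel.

$149,190.50

First $70,500 at 40% = $28,200.00
Next $53,500 at 36.5% = $19,527.50
Next $99,000 at 27.5% = $27,225.00
Next $108,000 at 24.5% = $26,460.00
Next $119,500 at 19.5% = $23,302.50
Remaining $233,100 at 10.5% = $24,475.50
Fee: $28,200.00 + $19,527.50 + $27,225.00 + $26,460.00 + $23,302.50 + $24,475.50 = $149,190.50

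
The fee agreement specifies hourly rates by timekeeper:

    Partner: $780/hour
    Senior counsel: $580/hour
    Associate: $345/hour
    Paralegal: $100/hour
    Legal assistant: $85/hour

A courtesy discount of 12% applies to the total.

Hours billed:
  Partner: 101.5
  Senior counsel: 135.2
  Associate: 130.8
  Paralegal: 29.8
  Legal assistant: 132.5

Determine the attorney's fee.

$190,919.96

Partner: 101.5 × $780 = $79,170.00
Senior counsel: 135.2 × $580 = $78,416.00
Associate: 130.8 × $345 = $45,126.00
Paralegal: 29.8 × $100 = $2,980.00
Legal assistant: 132.5 × $85 = $11,262.50
Subtotal: $216,954.50
Less 12% discount: −$26,034.54
Total: $216,954.50 − $26,034.54 = $190,919.96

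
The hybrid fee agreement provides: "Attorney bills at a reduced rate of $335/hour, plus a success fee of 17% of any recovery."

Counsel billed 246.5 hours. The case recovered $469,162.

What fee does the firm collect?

$162,335.04

Hourly: 246.5 × $335 = $82,577.50
Success fee: 17% of $469,162 = $79,757.54
Total: $82,577.50 + $79,757.54 = $162,335.04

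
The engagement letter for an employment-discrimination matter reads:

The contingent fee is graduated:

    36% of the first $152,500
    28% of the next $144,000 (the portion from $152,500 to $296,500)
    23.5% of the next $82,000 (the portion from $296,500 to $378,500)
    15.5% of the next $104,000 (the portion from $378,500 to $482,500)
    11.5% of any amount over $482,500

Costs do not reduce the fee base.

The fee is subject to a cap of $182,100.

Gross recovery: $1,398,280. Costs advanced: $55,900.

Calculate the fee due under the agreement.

$182,100.00

Fee base is the gross recovery, $1,398,280; costs are reimbursed separately.
First $152,500 at 36% = $54,900.00
Next $144,000 at 28% = $40,320.00
Next $82,000 at 23.5% = $19,270.00
Next $104,000 at 15.5% = $16,120.00
Remaining $915,780 at 11.5% = $105,314.70
Fee: $54,900.00 + $40,320.00 + $19,270.00 + $16,120.00 + $105,314.70 = $235,924.70
$235,924.70 exceeds the $182,100 cap, so the fee is capped at $182,100.00.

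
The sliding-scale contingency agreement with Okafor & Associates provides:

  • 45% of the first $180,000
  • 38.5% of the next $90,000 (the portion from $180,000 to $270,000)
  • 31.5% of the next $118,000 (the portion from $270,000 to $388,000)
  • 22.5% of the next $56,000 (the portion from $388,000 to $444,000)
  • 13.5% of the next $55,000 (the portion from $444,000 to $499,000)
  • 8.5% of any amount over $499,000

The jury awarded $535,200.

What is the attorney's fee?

First $180,000 at 45% = $81,000.00
Next $90,000 at 38.5% = $34,650.00
Next $118,000 at 31.5% = $37,170.00
Next $56,000 at 22.5% = $12,600.00
Next $55,000 at 13.5% = $7,425.00
Remaining $36,200 at 8.5% = $3,077.00
Fee: $81,000.00 + $34,650.00 + $37,170.00 + $12,600.00 + $7,425.00 + $3,077.00 = $175,922.00

$175,922.00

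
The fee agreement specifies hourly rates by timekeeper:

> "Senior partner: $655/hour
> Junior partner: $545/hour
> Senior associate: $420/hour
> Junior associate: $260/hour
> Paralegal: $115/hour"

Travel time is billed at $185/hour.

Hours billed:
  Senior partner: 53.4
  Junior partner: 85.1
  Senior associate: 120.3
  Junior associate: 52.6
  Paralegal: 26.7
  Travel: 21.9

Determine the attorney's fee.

$152,680.50

Senior partner: 53.4 × $655 = $34,977.00
Junior partner: 85.1 × $545 = $46,379.50
Senior associate: 120.3 × $420 = $50,526.00
Junior associate: 52.6 × $260 = $13,676.00
Paralegal: 26.7 × $115 = $3,070.50
Subtotal: $34,977.00 + $46,379.50 + $50,526.00 + $13,676.00 + $3,070.50 = $148,629.00
Travel: 21.9 × $185 = $4,051.50
Total: $148,629.00 + $4,051.50 = $152,680.50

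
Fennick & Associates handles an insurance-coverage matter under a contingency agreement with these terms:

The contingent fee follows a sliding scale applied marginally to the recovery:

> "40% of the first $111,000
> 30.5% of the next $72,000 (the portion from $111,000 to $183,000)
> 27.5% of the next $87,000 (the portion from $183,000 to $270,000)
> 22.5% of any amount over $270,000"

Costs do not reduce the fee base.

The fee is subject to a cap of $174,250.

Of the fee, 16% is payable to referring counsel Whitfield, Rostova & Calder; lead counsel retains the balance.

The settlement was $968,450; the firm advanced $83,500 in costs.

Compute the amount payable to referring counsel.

Fee base is the gross recovery, $968,450; costs are reimbursed separately.
First $111,000 at 40% = $44,400.00
Next $72,000 at 30.5% = $21,960.00
Next $87,000 at 27.5% = $23,925.00
Remaining $698,450 at 22.5% = $157,151.25
Fee: $44,400.00 + $21,960.00 + $23,925.00 + $157,151.25 = $247,436.25
$247,436.25 exceeds the $174,250 cap, so the fee is capped at $174,250.00.
Referral share: 16% of $174,250.00 = $27,880.00; lead counsel retains $174,250.00 − $27,880.00 = $146,370.00.

$27,880.00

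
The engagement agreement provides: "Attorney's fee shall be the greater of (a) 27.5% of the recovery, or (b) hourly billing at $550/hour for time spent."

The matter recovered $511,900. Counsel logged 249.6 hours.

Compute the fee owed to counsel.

$140,772.50

(a) 27.5% of $511,900 = $140,772.50
(b) 249.6 × $550 = $137,280.00
The greater is (a): $140,772.50.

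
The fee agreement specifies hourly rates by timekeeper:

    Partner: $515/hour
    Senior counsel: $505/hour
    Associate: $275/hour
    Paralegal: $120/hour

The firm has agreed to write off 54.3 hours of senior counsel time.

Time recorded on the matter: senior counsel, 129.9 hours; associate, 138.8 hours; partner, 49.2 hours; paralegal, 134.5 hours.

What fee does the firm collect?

$117,826.00

Partner: 49.2 × $515 = $25,338.00
Senior counsel: 129.9 × $505 = $65,599.50
Associate: 138.8 × $275 = $38,170.00
Paralegal: 134.5 × $120 = $16,140.00
Subtotal: $145,247.50
Write-off: 54.3 × $505 = $27,421.50
Total: $145,247.50 − $27,421.50 = $117,826.00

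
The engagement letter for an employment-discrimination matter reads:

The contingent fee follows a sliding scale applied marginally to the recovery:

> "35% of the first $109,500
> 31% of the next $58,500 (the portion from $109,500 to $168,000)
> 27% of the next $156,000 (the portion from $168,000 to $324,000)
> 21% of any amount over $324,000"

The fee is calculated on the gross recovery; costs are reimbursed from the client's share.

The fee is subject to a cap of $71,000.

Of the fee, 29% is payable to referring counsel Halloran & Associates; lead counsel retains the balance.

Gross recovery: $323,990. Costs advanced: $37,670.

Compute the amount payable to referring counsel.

$20,590.00

Fee base is the gross recovery, $323,990; costs are reimbursed separately.
First $109,500 at 35% = $38,325.00
Next $58,500 at 31% = $18,135.00
Remaining $155,990 at 27% = $42,117.30
Fee: $38,325.00 + $18,135.00 + $42,117.30 = $98,577.30
$98,577.30 exceeds the $71,000 cap, so the fee is capped at $71,000.00.
Referral share: 29% of $71,000.00 = $20,590.00; lead counsel retains $71,000.00 − $20,590.00 = $50,410.00.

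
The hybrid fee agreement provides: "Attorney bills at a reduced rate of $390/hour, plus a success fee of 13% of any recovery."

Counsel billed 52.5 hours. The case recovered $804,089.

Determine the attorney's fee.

$125,006.57

Hourly: 52.5 × $390 = $20,475.00
Success fee: 13% of $804,089 = $104,531.57
Total: $20,475.00 + $104,531.57 = $125,006.57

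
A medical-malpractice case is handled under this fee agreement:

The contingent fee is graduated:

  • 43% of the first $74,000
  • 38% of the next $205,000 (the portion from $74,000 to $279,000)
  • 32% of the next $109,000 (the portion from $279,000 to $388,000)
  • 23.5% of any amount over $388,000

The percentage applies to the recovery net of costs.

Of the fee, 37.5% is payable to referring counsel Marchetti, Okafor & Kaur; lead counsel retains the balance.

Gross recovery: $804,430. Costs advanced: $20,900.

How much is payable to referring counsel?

Fee base (net of costs): $804,430 − $20,900 = $783,530
First $74,000 at 43% = $31,820.00
Next $205,000 at 38% = $77,900.00
Next $109,000 at 32% = $34,880.00
Remaining $395,530 at 23.5% = $92,949.55
Fee: $31,820.00 + $77,900.00 + $34,880.00 + $92,949.55 = $237,549.55
Referral share: 37.5% of $237,549.55 = $89,081.08; lead counsel retains $237,549.55 − $89,081.08 = $148,468.47.

$89,081.08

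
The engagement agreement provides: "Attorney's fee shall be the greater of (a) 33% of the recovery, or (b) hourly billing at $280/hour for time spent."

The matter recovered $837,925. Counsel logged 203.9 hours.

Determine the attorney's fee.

(a) 33% of $837,925 = $276,515.25
(b) 203.9 × $280 = $57,092.00
The greater is (a): $276,515.25.

$276,515.25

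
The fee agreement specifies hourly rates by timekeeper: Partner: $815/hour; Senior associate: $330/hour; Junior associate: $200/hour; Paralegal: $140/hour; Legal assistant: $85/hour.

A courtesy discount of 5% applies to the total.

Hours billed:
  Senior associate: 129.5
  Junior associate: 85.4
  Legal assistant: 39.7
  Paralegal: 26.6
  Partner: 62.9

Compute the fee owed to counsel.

Partner: 62.9 × $815 = $51,263.50
Senior associate: 129.5 × $330 = $42,735.00
Junior associate: 85.4 × $200 = $17,080.00
Paralegal: 26.6 × $140 = $3,724.00
Legal assistant: 39.7 × $85 = $3,374.50
Subtotal: $118,177.00
Less 5% discount: −$5,908.85
Total: $118,177.00 − $5,908.85 = $112,268.15

$112,268.15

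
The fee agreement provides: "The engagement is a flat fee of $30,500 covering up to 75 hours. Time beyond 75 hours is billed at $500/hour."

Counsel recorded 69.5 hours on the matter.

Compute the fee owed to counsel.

$30,500.00

69.5 hours is within the 75-hour scope; only the flat fee applies.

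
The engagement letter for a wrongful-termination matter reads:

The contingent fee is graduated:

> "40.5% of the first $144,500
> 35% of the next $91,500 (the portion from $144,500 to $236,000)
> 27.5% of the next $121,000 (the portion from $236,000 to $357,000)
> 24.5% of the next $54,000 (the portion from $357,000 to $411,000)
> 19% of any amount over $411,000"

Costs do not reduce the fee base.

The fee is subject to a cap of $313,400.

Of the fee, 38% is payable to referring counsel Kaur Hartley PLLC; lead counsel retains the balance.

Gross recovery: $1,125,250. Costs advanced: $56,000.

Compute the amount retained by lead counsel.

$169,111.20

Fee base is the gross recovery, $1,125,250; costs are reimbursed separately.
First $144,500 at 40.5% = $58,522.50
Next $91,500 at 35% = $32,025.00
Next $121,000 at 27.5% = $33,275.00
Next $54,000 at 24.5% = $13,230.00
Remaining $714,250 at 19% = $135,707.50
Fee: $58,522.50 + $32,025.00 + $33,275.00 + $13,230.00 + $135,707.50 = $272,760.00
$272,760.00 is under the $313,400 cap.
Referral share: 38% of $272,760.00 = $103,648.80; lead counsel retains $272,760.00 − $103,648.80 = $169,111.20.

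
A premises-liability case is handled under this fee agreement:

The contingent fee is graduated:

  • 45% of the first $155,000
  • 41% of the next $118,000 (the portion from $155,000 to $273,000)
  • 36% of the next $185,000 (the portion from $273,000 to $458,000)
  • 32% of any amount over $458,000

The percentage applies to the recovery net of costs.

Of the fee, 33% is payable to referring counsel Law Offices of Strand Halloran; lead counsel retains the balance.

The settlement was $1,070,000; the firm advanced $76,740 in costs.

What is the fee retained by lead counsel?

$238,528.84

Fee base (net of costs): $1,070,000 − $76,740 = $993,260
First $155,000 at 45% = $69,750.00
Next $118,000 at 41% = $48,380.00
Next $185,000 at 36% = $66,600.00
Remaining $535,260 at 32% = $171,283.20
Fee: $69,750.00 + $48,380.00 + $66,600.00 + $171,283.20 = $356,013.20
Referral share: 33% of $356,013.20 = $117,484.36; lead counsel retains $356,013.20 − $117,484.36 = $238,528.84.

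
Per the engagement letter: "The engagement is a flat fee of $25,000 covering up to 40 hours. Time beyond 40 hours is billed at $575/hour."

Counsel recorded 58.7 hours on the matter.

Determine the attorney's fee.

Flat fee: $25,000.00
Excess hours: 58.7 − 40 = 18.7
Overrun: 18.7 × $575 = $10,752.50
Total: $25,000.00 + $10,752.50 = $35,752.50

$35,752.50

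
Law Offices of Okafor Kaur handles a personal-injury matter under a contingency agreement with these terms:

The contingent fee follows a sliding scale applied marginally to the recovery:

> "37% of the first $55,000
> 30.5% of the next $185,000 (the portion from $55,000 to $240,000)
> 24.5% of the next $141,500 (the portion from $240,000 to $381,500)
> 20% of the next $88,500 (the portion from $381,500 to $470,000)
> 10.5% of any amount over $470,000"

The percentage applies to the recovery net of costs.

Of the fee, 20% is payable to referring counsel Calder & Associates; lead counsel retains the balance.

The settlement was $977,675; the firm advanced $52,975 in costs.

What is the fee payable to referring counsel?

$35,377.20

Fee base (net of costs): $977,675 − $52,975 = $924,700
First $55,000 at 37% = $20,350.00
Next $185,000 at 30.5% = $56,425.00
Next $141,500 at 24.5% = $34,667.50
Next $88,500 at 20% = $17,700.00
Remaining $454,700 at 10.5% = $47,743.50
Fee: $20,350.00 + $56,425.00 + $34,667.50 + $17,700.00 + $47,743.50 = $176,886.00
Referral share: 20% of $176,886.00 = $35,377.20; lead counsel retains $176,886.00 − $35,377.20 = $141,508.80.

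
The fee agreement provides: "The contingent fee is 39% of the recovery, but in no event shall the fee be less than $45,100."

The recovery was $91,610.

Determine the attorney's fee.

$45,100.00

39% of $91,610 = $35,727.90
That is below the $45,100 minimum, so the minimum applies.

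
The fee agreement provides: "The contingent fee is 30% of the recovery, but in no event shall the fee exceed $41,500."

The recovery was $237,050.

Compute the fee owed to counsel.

$41,500.00

30% of $237,050 = $71,115.00
That exceeds the $41,500 cap, so the fee is capped at $41,500.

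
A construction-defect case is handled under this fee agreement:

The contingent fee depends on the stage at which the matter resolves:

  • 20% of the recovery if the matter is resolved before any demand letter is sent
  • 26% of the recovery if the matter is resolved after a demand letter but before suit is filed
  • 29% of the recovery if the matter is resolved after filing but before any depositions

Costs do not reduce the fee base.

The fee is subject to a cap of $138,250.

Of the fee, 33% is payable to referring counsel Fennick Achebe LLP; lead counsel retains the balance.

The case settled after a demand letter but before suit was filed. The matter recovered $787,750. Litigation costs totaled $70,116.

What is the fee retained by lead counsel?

Fee base is the gross recovery, $787,750; costs are reimbursed separately.
The matter settled after a demand letter but before suit was filed, so the 26% rate applies.
$787,750 × 26% = $204,815.00
$204,815.00 exceeds the $138,250 cap, so the fee is capped at $138,250.00.
Referral share: 33% of $138,250.00 = $45,622.50; lead counsel retains $138,250.00 − $45,622.50 = $92,627.50.

$92,627.50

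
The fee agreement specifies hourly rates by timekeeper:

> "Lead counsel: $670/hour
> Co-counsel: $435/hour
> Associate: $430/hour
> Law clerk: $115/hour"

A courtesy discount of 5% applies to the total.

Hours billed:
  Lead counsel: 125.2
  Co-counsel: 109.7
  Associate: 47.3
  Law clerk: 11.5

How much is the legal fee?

$145,601.75

Lead counsel: 125.2 × $670 = $83,884.00
Co-counsel: 109.7 × $435 = $47,719.50
Associate: 47.3 × $430 = $20,339.00
Law clerk: 11.5 × $115 = $1,322.50
Subtotal: $153,265.00
Less 5% discount: −$7,663.25
Total: $153,265.00 − $7,663.25 = $145,601.75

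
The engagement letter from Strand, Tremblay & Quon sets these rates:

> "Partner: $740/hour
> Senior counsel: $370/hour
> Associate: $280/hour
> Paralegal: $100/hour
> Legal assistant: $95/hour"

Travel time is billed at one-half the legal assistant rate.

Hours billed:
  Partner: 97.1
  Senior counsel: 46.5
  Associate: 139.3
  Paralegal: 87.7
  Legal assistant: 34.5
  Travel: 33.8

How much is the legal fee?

Partner: 97.1 × $740 = $71,854.00
Senior counsel: 46.5 × $370 = $17,205.00
Associate: 139.3 × $280 = $39,004.00
Paralegal: 87.7 × $100 = $8,770.00
Legal assistant: 34.5 × $95 = $3,277.50
Subtotal: $71,854.00 + $17,205.00 + $39,004.00 + $8,770.00 + $3,277.50 = $140,110.50
Travel: 33.8 × ($95 ÷ 2) = 33.8 × $47.50 = $1,605.50
Total: $140,110.50 + $1,605.50 = $141,716.00

$141,716.00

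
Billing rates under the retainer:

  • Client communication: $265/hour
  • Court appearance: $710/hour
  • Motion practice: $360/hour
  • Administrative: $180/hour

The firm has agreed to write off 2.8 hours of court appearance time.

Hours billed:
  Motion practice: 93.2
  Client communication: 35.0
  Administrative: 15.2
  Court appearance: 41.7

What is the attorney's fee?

Client communication: 35.0 × $265 = $9,275.00
Court appearance: 41.7 × $710 = $29,607.00
Motion practice: 93.2 × $360 = $33,552.00
Administrative: 15.2 × $180 = $2,736.00
Subtotal: $75,170.00
Write-off: 2.8 × $710 = $1,988.00
Total: $75,170.00 − $1,988.00 = $73,182.00

$73,182.00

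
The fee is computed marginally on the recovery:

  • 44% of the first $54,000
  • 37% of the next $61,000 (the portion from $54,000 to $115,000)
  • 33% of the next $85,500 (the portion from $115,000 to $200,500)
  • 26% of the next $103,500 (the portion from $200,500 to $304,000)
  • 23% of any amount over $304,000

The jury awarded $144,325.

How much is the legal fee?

First $54,000 at 44% = $23,760.00
Next $61,000 at 37% = $22,570.00
Remaining $29,325 at 33% = $9,677.25
Fee: $23,760.00 + $22,570.00 + $9,677.25 = $56,007.25

$56,007.25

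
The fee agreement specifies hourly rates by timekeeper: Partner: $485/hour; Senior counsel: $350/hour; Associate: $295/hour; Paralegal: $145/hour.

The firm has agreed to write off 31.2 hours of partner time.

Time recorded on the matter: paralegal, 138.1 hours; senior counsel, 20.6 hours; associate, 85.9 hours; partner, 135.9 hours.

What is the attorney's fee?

Partner: 135.9 × $485 = $65,911.50
Senior counsel: 20.6 × $350 = $7,210.00
Associate: 85.9 × $295 = $25,340.50
Paralegal: 138.1 × $145 = $20,024.50
Subtotal: $118,486.50
Write-off: 31.2 × $485 = $15,132.00
Total: $118,486.50 − $15,132.00 = $103,354.50

$103,354.50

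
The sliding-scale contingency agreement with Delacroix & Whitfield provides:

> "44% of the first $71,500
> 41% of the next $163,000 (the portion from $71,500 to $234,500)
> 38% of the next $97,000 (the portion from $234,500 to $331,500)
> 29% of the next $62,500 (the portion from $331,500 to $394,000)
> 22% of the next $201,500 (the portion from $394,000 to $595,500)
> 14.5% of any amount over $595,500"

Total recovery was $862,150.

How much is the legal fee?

First $71,500 at 44% = $31,460.00
Next $163,000 at 41% = $66,830.00
Next $97,000 at 38% = $36,860.00
Next $62,500 at 29% = $18,125.00
Next $201,500 at 22% = $44,330.00
Remaining $266,650 at 14.5% = $38,664.25
Fee: $31,460.00 + $66,830.00 + $36,860.00 + $18,125.00 + $44,330.00 + $38,664.25 = $236,269.25

$236,269.25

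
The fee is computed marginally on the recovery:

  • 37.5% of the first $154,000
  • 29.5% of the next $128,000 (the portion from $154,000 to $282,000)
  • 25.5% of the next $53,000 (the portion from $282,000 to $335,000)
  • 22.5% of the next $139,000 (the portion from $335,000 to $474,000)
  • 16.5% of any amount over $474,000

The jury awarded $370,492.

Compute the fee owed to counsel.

$117,010.70

First $154,000 at 37.5% = $57,750.00
Next $128,000 at 29.5% = $37,760.00
Next $53,000 at 25.5% = $13,515.00
Remaining $35,492 at 22.5% = $7,985.70
Fee: $57,750.00 + $37,760.00 + $13,515.00 + $7,985.70 = $117,010.70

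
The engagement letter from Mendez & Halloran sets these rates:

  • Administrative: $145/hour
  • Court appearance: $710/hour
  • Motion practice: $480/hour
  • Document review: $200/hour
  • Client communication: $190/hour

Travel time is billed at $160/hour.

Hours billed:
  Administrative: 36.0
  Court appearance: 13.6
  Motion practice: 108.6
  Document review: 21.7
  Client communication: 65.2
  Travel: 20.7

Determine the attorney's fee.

Administrative: 36.0 × $145 = $5,220.00
Court appearance: 13.6 × $710 = $9,656.00
Motion practice: 108.6 × $480 = $52,128.00
Document review: 21.7 × $200 = $4,340.00
Client communication: 65.2 × $190 = $12,388.00
Subtotal: $5,220.00 + $9,656.00 + $52,128.00 + $4,340.00 + $12,388.00 = $83,732.00
Travel: 20.7 × $160 = $3,312.00
Total: $83,732.00 + $3,312.00 = $87,044.00

$87,044.00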